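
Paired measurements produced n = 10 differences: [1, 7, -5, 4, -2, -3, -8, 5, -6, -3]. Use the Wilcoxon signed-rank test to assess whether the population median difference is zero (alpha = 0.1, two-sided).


Step 1: Drop any zero differences (none here) and take |d_i|.
|d| = [1, 7, 5, 4, 2, 3, 8, 5, 6, 3]
Step 2: Midrank |d_i| (ties get averaged ranks).
ranks: |1|->1, |7|->9, |5|->6.5, |4|->5, |2|->2, |3|->3.5, |8|->10, |5|->6.5, |6|->8, |3|->3.5
Step 3: Attach original signs; sum ranks with positive sign and with negative sign.
W+ = 1 + 9 + 5 + 6.5 = 21.5
W- = 6.5 + 2 + 3.5 + 10 + 8 + 3.5 = 33.5
(Check: W+ + W- = 55 should equal n(n+1)/2 = 55.)
Step 4: Test statistic W = min(W+, W-) = 21.5.
Step 5: Ties in |d|, so use the tie-corrected normal approximation.
        E[W] = n(n+1)/4 = 10*11/4 = 27.5.
        Tie groups: |d|=3 (t=2), |d|=5 (t=2); sum(t^3 - t) = 12.
        Var[W] = n(n+1)(2n+1)/24 - sum(t^3-t)/48 = 2310/24 - 12/48 = 96.
        z = (W - E[W]) / sqrt(Var[W]) = (21.5 - 27.5) / 9.7980 = -0.6124.
        Two-sided p = 2*Phi(z) = 0.540291.
Step 6: alpha = 0.1. fail to reject H0.

W+ = 21.5, W- = 33.5, W = min = 21.5, p = 0.540291, fail to reject H0.


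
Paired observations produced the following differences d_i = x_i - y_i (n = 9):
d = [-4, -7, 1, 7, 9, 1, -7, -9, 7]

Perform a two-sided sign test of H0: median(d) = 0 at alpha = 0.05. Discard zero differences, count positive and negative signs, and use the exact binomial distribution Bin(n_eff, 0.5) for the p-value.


Step 1: Discard zero differences. Original n = 9; n_eff = number of nonzero differences = 9.
Nonzero differences (with sign): -4, -7, +1, +7, +9, +1, -7, -9, +7
Step 2: Count signs: positive = 5, negative = 4.
Step 3: Under H0: P(positive) = 0.5, so the number of positives S ~ Bin(9, 0.5).
Step 4: Two-sided exact p-value = sum of Bin(9,0.5) probabilities at or below the observed probability = 1.000000.
Step 5: alpha = 0.05. fail to reject H0.

n_eff = 9, pos = 5, neg = 4, p = 1.000000, fail to reject H0.


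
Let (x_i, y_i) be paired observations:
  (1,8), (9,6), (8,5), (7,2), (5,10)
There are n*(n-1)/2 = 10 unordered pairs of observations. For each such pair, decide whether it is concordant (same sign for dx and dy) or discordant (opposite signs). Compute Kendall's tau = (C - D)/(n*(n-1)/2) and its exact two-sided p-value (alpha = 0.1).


Step 1: Enumerate the 10 unordered pairs (i,j) with i<j and classify each by sign(x_j-x_i) * sign(y_j-y_i).
  (1,2):dx=+8,dy=-2->D; (1,3):dx=+7,dy=-3->D; (1,4):dx=+6,dy=-6->D; (1,5):dx=+4,dy=+2->C
  (2,3):dx=-1,dy=-1->C; (2,4):dx=-2,dy=-4->C; (2,5):dx=-4,dy=+4->D; (3,4):dx=-1,dy=-3->C
  (3,5):dx=-3,dy=+5->D; (4,5):dx=-2,dy=+8->D
Step 2: C = 4, D = 6, total pairs = 10.
Step 3: tau = (C - D)/(n(n-1)/2) = (4 - 6)/10 = -0.200000.
Step 4: Exact two-sided p-value (enumerate n! = 120 permutations of y under H0): p = 0.816667.
Step 5: alpha = 0.1. fail to reject H0.

tau_b = -0.2000 (C=4, D=6), p = 0.816667, fail to reject H0.


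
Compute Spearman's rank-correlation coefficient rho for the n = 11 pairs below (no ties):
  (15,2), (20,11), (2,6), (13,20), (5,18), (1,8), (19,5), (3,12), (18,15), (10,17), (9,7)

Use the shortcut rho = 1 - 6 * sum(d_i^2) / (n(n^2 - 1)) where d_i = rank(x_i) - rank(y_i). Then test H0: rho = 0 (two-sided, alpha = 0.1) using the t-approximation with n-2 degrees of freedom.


Step 1: Rank x and y separately (midranks; no ties here).
rank(x): 15->8, 20->11, 2->2, 13->7, 5->4, 1->1, 19->10, 3->3, 18->9, 10->6, 9->5
rank(y): 2->1, 11->6, 6->3, 20->11, 18->10, 8->5, 5->2, 12->7, 15->8, 17->9, 7->4
Step 2: d_i = R_x(i) - R_y(i); compute d_i^2.
  (8-1)^2=49, (11-6)^2=25, (2-3)^2=1, (7-11)^2=16, (4-10)^2=36, (1-5)^2=16, (10-2)^2=64, (3-7)^2=16, (9-8)^2=1, (6-9)^2=9, (5-4)^2=1
sum(d^2) = 234.
Step 3: rho = 1 - 6*234 / (11*(11^2 - 1)) = 1 - 1404/1320 = -0.063636.
Step 4: Under H0, t = rho * sqrt((n-2)/(1-rho^2)) = -0.1913 ~ t(9).
Step 5: Two-sided p-value from the t-distribution with 9 df = 0.852539.
Step 6: alpha = 0.1. fail to reject H0.

rho = -0.0636, p = 0.852539, fail to reject H0 at alpha = 0.1.


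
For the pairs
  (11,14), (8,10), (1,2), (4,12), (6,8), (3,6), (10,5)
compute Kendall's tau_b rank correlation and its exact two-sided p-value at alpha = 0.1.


Step 1: Enumerate the 21 unordered pairs (i,j) with i<j and classify each by sign(x_j-x_i) * sign(y_j-y_i).
  (1,2):dx=-3,dy=-4->C; (1,3):dx=-10,dy=-12->C; (1,4):dx=-7,dy=-2->C; (1,5):dx=-5,dy=-6->C
  (1,6):dx=-8,dy=-8->C; (1,7):dx=-1,dy=-9->C; (2,3):dx=-7,dy=-8->C; (2,4):dx=-4,dy=+2->D
  (2,5):dx=-2,dy=-2->C; (2,6):dx=-5,dy=-4->C; (2,7):dx=+2,dy=-5->D; (3,4):dx=+3,dy=+10->C
  (3,5):dx=+5,dy=+6->C; (3,6):dx=+2,dy=+4->C; (3,7):dx=+9,dy=+3->C; (4,5):dx=+2,dy=-4->D
  (4,6):dx=-1,dy=-6->C; (4,7):dx=+6,dy=-7->D; (5,6):dx=-3,dy=-2->C; (5,7):dx=+4,dy=-3->D
  (6,7):dx=+7,dy=-1->D
Step 2: C = 15, D = 6, total pairs = 21.
Step 3: tau = (C - D)/(n(n-1)/2) = (15 - 6)/21 = 0.428571.
Step 4: Exact two-sided p-value (enumerate n! = 5040 permutations of y under H0): p = 0.238889.
Step 5: alpha = 0.1. fail to reject H0.

tau_b = 0.4286 (C=15, D=6), p = 0.238889, fail to reject H0.


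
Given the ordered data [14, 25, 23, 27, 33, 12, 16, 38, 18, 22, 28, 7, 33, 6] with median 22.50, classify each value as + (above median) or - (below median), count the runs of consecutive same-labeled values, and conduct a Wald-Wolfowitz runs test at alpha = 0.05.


Step 1: Compute median = 22.50; label A = above, B = below.
Labels in order: BAAAABBABBABAB  (n_A = 7, n_B = 7)
Step 2: Count runs R = 9.
Step 3: Under H0 (random ordering), E[R] = 2*n_A*n_B/(n_A+n_B) + 1 = 2*7*7/14 + 1 = 8.0000.
        Var[R] = 2*n_A*n_B*(2*n_A*n_B - n_A - n_B) / ((n_A+n_B)^2 * (n_A+n_B-1)) = 8232/2548 = 3.2308.
        SD[R] = 1.7974.
Step 4: Continuity-corrected z = (R - 0.5 - E[R]) / SD[R] = (9 - 0.5 - 8.0000) / 1.7974 = 0.2782.
Step 5: Two-sided p-value via normal approximation = 2*(1 - Phi(|z|)) = 0.780879.
Step 6: alpha = 0.05. fail to reject H0.

R = 9, z = 0.2782, p = 0.780879, fail to reject H0.


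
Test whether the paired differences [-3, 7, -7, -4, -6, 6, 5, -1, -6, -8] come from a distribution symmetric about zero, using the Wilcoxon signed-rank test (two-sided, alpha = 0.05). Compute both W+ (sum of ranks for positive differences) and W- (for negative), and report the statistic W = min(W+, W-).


Step 1: Drop any zero differences (none here) and take |d_i|.
|d| = [3, 7, 7, 4, 6, 6, 5, 1, 6, 8]
Step 2: Midrank |d_i| (ties get averaged ranks).
ranks: |3|->2, |7|->8.5, |7|->8.5, |4|->3, |6|->6, |6|->6, |5|->4, |1|->1, |6|->6, |8|->10
Step 3: Attach original signs; sum ranks with positive sign and with negative sign.
W+ = 8.5 + 6 + 4 = 18.5
W- = 2 + 8.5 + 3 + 6 + 1 + 6 + 10 = 36.5
(Check: W+ + W- = 55 should equal n(n+1)/2 = 55.)
Step 4: Test statistic W = min(W+, W-) = 18.5.
Step 5: Ties in |d|, so use the tie-corrected normal approximation.
        E[W] = n(n+1)/4 = 10*11/4 = 27.5.
        Tie groups: |d|=6 (t=3), |d|=7 (t=2); sum(t^3 - t) = 30.
        Var[W] = n(n+1)(2n+1)/24 - sum(t^3-t)/48 = 2310/24 - 30/48 = 95.625.
        z = (W - E[W]) / sqrt(Var[W]) = (18.5 - 27.5) / 9.7788 = -0.9204.
        Two-sided p = 2*Phi(z) = 0.357386.
Step 6: alpha = 0.05. fail to reject H0.

W+ = 18.5, W- = 36.5, W = min = 18.5, p = 0.357386, fail to reject H0.


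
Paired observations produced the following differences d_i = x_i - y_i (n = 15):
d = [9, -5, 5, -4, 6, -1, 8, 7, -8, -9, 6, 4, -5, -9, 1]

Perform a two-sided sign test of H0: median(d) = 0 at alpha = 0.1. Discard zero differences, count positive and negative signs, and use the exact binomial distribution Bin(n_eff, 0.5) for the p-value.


Step 1: Discard zero differences. Original n = 15; n_eff = number of nonzero differences = 15.
Nonzero differences (with sign): +9, -5, +5, -4, +6, -1, +8, +7, -8, -9, +6, +4, -5, -9, +1
Step 2: Count signs: positive = 8, negative = 7.
Step 3: Under H0: P(positive) = 0.5, so the number of positives S ~ Bin(15, 0.5).
Step 4: Two-sided exact p-value = sum of Bin(15,0.5) probabilities at or below the observed probability = 1.000000.
Step 5: alpha = 0.1. fail to reject H0.

n_eff = 15, pos = 8, neg = 7, p = 1.000000, fail to reject H0.


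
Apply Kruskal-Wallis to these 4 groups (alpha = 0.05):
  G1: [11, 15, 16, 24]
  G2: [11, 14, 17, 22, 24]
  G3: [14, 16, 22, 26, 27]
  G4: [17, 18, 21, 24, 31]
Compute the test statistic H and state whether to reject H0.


Step 1: Combine all N = 19 observations and assign midranks.
sorted (value, group, rank): (11,G1,1.5), (11,G2,1.5), (14,G2,3.5), (14,G3,3.5), (15,G1,5), (16,G1,6.5), (16,G3,6.5), (17,G2,8.5), (17,G4,8.5), (18,G4,10), (21,G4,11), (22,G2,12.5), (22,G3,12.5), (24,G1,15), (24,G2,15), (24,G4,15), (26,G3,17), (27,G3,18), (31,G4,19)
Step 2: Sum ranks within each group.
R_1 = 28 (n_1 = 4)
R_2 = 41 (n_2 = 5)
R_3 = 57.5 (n_3 = 5)
R_4 = 63.5 (n_4 = 5)
Step 3: H = 12/(N(N+1)) * sum(R_i^2/n_i) - 3(N+1)
     = 12/(19*20) * (28^2/4 + 41^2/5 + 57.5^2/5 + 63.5^2/5) - 3*20
     = 0.031579 * 1999.9 - 60
     = 3.154737.
Step 4: Ties present; correction factor C = 1 - 54/(19^3 - 19) = 0.992105. Corrected H = 3.154737 / 0.992105 = 3.179841.
Step 5: Under H0, H ~ chi^2(3); p-value = 0.364720.
Step 6: alpha = 0.05. fail to reject H0.

H = 3.1798, df = 3, p = 0.364720, fail to reject H0.


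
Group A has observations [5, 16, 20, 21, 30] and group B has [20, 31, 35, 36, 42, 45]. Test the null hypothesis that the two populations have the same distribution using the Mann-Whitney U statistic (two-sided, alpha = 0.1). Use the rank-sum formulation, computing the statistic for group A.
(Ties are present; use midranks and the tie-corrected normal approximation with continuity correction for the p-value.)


Step 1: Combine and sort all 11 observations; assign midranks.
sorted (value, group): (5,X), (16,X), (20,X), (20,Y), (21,X), (30,X), (31,Y), (35,Y), (36,Y), (42,Y), (45,Y)
ranks: 5->1, 16->2, 20->3.5, 20->3.5, 21->5, 30->6, 31->7, 35->8, 36->9, 42->10, 45->11
Step 2: Rank sum for X: R1 = 1 + 2 + 3.5 + 5 + 6 = 17.5.
Step 3: U_X = R1 - n1(n1+1)/2 = 17.5 - 5*6/2 = 17.5 - 15 = 2.5.
       U_Y = n1*n2 - U_X = 30 - 2.5 = 27.5.
Step 4: Ties are present, so use the tie-corrected normal approximation (with continuity correction) for the p-value.
Step 5: p-value = 0.028100; compare to alpha = 0.1. reject H0.

U_X = 2.5, p = 0.028100, reject H0 at alpha = 0.1.


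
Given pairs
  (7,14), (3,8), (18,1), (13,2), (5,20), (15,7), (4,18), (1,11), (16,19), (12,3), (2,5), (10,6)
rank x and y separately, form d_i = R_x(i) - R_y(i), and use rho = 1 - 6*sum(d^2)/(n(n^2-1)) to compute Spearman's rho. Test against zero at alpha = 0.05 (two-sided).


Step 1: Rank x and y separately (midranks; no ties here).
rank(x): 7->6, 3->3, 18->12, 13->9, 5->5, 15->10, 4->4, 1->1, 16->11, 12->8, 2->2, 10->7
rank(y): 14->9, 8->7, 1->1, 2->2, 20->12, 7->6, 18->10, 11->8, 19->11, 3->3, 5->4, 6->5
Step 2: d_i = R_x(i) - R_y(i); compute d_i^2.
  (6-9)^2=9, (3-7)^2=16, (12-1)^2=121, (9-2)^2=49, (5-12)^2=49, (10-6)^2=16, (4-10)^2=36, (1-8)^2=49, (11-11)^2=0, (8-3)^2=25, (2-4)^2=4, (7-5)^2=4
sum(d^2) = 378.
Step 3: rho = 1 - 6*378 / (12*(12^2 - 1)) = 1 - 2268/1716 = -0.321678.
Step 4: Under H0, t = rho * sqrt((n-2)/(1-rho^2)) = -1.0743 ~ t(10).
Step 5: Two-sided p-value from the t-distribution with 10 df = 0.307910.
Step 6: alpha = 0.05. fail to reject H0.

rho = -0.3217, p = 0.307910, fail to reject H0 at alpha = 0.05.


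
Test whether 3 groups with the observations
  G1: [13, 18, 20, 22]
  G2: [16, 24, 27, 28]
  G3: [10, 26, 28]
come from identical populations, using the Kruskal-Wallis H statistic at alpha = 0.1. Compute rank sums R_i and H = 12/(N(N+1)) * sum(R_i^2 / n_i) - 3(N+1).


Step 1: Combine all N = 11 observations and assign midranks.
sorted (value, group, rank): (10,G3,1), (13,G1,2), (16,G2,3), (18,G1,4), (20,G1,5), (22,G1,6), (24,G2,7), (26,G3,8), (27,G2,9), (28,G2,10.5), (28,G3,10.5)
Step 2: Sum ranks within each group.
R_1 = 17 (n_1 = 4)
R_2 = 29.5 (n_2 = 4)
R_3 = 19.5 (n_3 = 3)
Step 3: H = 12/(N(N+1)) * sum(R_i^2/n_i) - 3(N+1)
     = 12/(11*12) * (17^2/4 + 29.5^2/4 + 19.5^2/3) - 3*12
     = 0.090909 * 416.562 - 36
     = 1.869318.
Step 4: Ties present; correction factor C = 1 - 6/(11^3 - 11) = 0.995455. Corrected H = 1.869318 / 0.995455 = 1.877854.
Step 5: Under H0, H ~ chi^2(2); p-value = 0.391047.
Step 6: alpha = 0.1. fail to reject H0.

H = 1.8779, df = 2, p = 0.391047, fail to reject H0.


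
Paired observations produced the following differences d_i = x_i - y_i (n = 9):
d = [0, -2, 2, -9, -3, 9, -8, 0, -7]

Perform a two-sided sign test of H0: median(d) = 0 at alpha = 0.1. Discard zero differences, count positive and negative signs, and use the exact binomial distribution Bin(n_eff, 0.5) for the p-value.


Step 1: Discard zero differences. Original n = 9; n_eff = number of nonzero differences = 7.
Nonzero differences (with sign): -2, +2, -9, -3, +9, -8, -7
Step 2: Count signs: positive = 2, negative = 5.
Step 3: Under H0: P(positive) = 0.5, so the number of positives S ~ Bin(7, 0.5).
Step 4: Two-sided exact p-value = sum of Bin(7,0.5) probabilities at or below the observed probability = 0.453125.
Step 5: alpha = 0.1. fail to reject H0.

n_eff = 7, pos = 2, neg = 5, p = 0.453125, fail to reject H0.


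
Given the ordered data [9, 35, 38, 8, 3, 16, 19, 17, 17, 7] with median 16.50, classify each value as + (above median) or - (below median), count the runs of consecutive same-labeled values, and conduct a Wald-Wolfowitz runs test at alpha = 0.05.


Step 1: Compute median = 16.50; label A = above, B = below.
Labels in order: BAABBBAAAB  (n_A = 5, n_B = 5)
Step 2: Count runs R = 5.
Step 3: Under H0 (random ordering), E[R] = 2*n_A*n_B/(n_A+n_B) + 1 = 2*5*5/10 + 1 = 6.0000.
        Var[R] = 2*n_A*n_B*(2*n_A*n_B - n_A - n_B) / ((n_A+n_B)^2 * (n_A+n_B-1)) = 2000/900 = 2.2222.
        SD[R] = 1.4907.
Step 4: Continuity-corrected z = (R + 0.5 - E[R]) / SD[R] = (5 + 0.5 - 6.0000) / 1.4907 = -0.3354.
Step 5: Two-sided p-value via normal approximation = 2*(1 - Phi(|z|)) = 0.737316.
Step 6: alpha = 0.05. fail to reject H0.

R = 5, z = -0.3354, p = 0.737316, fail to reject H0.


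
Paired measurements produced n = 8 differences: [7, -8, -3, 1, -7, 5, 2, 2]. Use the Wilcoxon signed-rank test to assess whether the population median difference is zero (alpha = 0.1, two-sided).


Step 1: Drop any zero differences (none here) and take |d_i|.
|d| = [7, 8, 3, 1, 7, 5, 2, 2]
Step 2: Midrank |d_i| (ties get averaged ranks).
ranks: |7|->6.5, |8|->8, |3|->4, |1|->1, |7|->6.5, |5|->5, |2|->2.5, |2|->2.5
Step 3: Attach original signs; sum ranks with positive sign and with negative sign.
W+ = 6.5 + 1 + 5 + 2.5 + 2.5 = 17.5
W- = 8 + 4 + 6.5 = 18.5
(Check: W+ + W- = 36 should equal n(n+1)/2 = 36.)
Step 4: Test statistic W = min(W+, W-) = 17.5.
Step 5: Ties in |d|, so use the tie-corrected normal approximation.
        E[W] = n(n+1)/4 = 8*9/4 = 18.
        Tie groups: |d|=2 (t=2), |d|=7 (t=2); sum(t^3 - t) = 12.
        Var[W] = n(n+1)(2n+1)/24 - sum(t^3-t)/48 = 1224/24 - 12/48 = 50.75.
        z = (W - E[W]) / sqrt(Var[W]) = (17.5 - 18) / 7.1239 = -0.0702.
        Two-sided p = 2*Phi(z) = 0.944045.
Step 6: alpha = 0.1. fail to reject H0.

W+ = 17.5, W- = 18.5, W = min = 17.5, p = 0.944045, fail to reject H0.


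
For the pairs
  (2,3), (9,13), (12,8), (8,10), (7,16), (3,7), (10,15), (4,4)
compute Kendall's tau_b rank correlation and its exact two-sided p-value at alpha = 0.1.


Step 1: Enumerate the 28 unordered pairs (i,j) with i<j and classify each by sign(x_j-x_i) * sign(y_j-y_i).
  (1,2):dx=+7,dy=+10->C; (1,3):dx=+10,dy=+5->C; (1,4):dx=+6,dy=+7->C; (1,5):dx=+5,dy=+13->C
  (1,6):dx=+1,dy=+4->C; (1,7):dx=+8,dy=+12->C; (1,8):dx=+2,dy=+1->C; (2,3):dx=+3,dy=-5->D
  (2,4):dx=-1,dy=-3->C; (2,5):dx=-2,dy=+3->D; (2,6):dx=-6,dy=-6->C; (2,7):dx=+1,dy=+2->C
  (2,8):dx=-5,dy=-9->C; (3,4):dx=-4,dy=+2->D; (3,5):dx=-5,dy=+8->D; (3,6):dx=-9,dy=-1->C
  (3,7):dx=-2,dy=+7->D; (3,8):dx=-8,dy=-4->C; (4,5):dx=-1,dy=+6->D; (4,6):dx=-5,dy=-3->C
  (4,7):dx=+2,dy=+5->C; (4,8):dx=-4,dy=-6->C; (5,6):dx=-4,dy=-9->C; (5,7):dx=+3,dy=-1->D
  (5,8):dx=-3,dy=-12->C; (6,7):dx=+7,dy=+8->C; (6,8):dx=+1,dy=-3->D; (7,8):dx=-6,dy=-11->C
Step 2: C = 20, D = 8, total pairs = 28.
Step 3: tau = (C - D)/(n(n-1)/2) = (20 - 8)/28 = 0.428571.
Step 4: Exact two-sided p-value (enumerate n! = 40320 permutations of y under H0): p = 0.178869.
Step 5: alpha = 0.1. fail to reject H0.

tau_b = 0.4286 (C=20, D=8), p = 0.178869, fail to reject H0.


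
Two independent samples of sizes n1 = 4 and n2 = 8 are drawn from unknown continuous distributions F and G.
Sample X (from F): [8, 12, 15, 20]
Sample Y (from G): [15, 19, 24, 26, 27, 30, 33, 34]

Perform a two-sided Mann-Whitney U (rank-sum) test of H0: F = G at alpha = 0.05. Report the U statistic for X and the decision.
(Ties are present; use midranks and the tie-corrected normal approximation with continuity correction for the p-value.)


Step 1: Combine and sort all 12 observations; assign midranks.
sorted (value, group): (8,X), (12,X), (15,X), (15,Y), (19,Y), (20,X), (24,Y), (26,Y), (27,Y), (30,Y), (33,Y), (34,Y)
ranks: 8->1, 12->2, 15->3.5, 15->3.5, 19->5, 20->6, 24->7, 26->8, 27->9, 30->10, 33->11, 34->12
Step 2: Rank sum for X: R1 = 1 + 2 + 3.5 + 6 = 12.5.
Step 3: U_X = R1 - n1(n1+1)/2 = 12.5 - 4*5/2 = 12.5 - 10 = 2.5.
       U_Y = n1*n2 - U_X = 32 - 2.5 = 29.5.
Step 4: Ties are present, so use the tie-corrected normal approximation (with continuity correction) for the p-value.
Step 5: p-value = 0.026980; compare to alpha = 0.05. reject H0.

U_X = 2.5, p = 0.026980, reject H0 at alpha = 0.05.


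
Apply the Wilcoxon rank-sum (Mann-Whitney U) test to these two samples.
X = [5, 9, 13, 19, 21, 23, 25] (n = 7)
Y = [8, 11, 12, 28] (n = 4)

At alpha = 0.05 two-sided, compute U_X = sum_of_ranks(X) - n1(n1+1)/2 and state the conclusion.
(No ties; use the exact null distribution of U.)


Step 1: Combine and sort all 11 observations; assign midranks.
sorted (value, group): (5,X), (8,Y), (9,X), (11,Y), (12,Y), (13,X), (19,X), (21,X), (23,X), (25,X), (28,Y)
ranks: 5->1, 8->2, 9->3, 11->4, 12->5, 13->6, 19->7, 21->8, 23->9, 25->10, 28->11
Step 2: Rank sum for X: R1 = 1 + 3 + 6 + 7 + 8 + 9 + 10 = 44.
Step 3: U_X = R1 - n1(n1+1)/2 = 44 - 7*8/2 = 44 - 28 = 16.
       U_Y = n1*n2 - U_X = 28 - 16 = 12.
Step 4: No ties, so the exact null distribution of U (based on enumerating the C(11,7) = 330 equally likely rank assignments) gives the two-sided p-value.
Step 5: p-value = 0.787879; compare to alpha = 0.05. fail to reject H0.

U_X = 16, p = 0.787879, fail to reject H0 at alpha = 0.05.


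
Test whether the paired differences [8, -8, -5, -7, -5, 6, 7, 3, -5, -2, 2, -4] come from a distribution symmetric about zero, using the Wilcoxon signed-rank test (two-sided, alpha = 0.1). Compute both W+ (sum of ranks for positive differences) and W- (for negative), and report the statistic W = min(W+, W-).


Step 1: Drop any zero differences (none here) and take |d_i|.
|d| = [8, 8, 5, 7, 5, 6, 7, 3, 5, 2, 2, 4]
Step 2: Midrank |d_i| (ties get averaged ranks).
ranks: |8|->11.5, |8|->11.5, |5|->6, |7|->9.5, |5|->6, |6|->8, |7|->9.5, |3|->3, |5|->6, |2|->1.5, |2|->1.5, |4|->4
Step 3: Attach original signs; sum ranks with positive sign and with negative sign.
W+ = 11.5 + 8 + 9.5 + 3 + 1.5 = 33.5
W- = 11.5 + 6 + 9.5 + 6 + 6 + 1.5 + 4 = 44.5
(Check: W+ + W- = 78 should equal n(n+1)/2 = 78.)
Step 4: Test statistic W = min(W+, W-) = 33.5.
Step 5: Ties in |d|, so use the tie-corrected normal approximation.
        E[W] = n(n+1)/4 = 12*13/4 = 39.
        Tie groups: |d|=2 (t=2), |d|=5 (t=3), |d|=7 (t=2), |d|=8 (t=2); sum(t^3 - t) = 42.
        Var[W] = n(n+1)(2n+1)/24 - sum(t^3-t)/48 = 3900/24 - 42/48 = 161.625.
        z = (W - E[W]) / sqrt(Var[W]) = (33.5 - 39) / 12.7132 = -0.4326.
        Two-sided p = 2*Phi(z) = 0.665290.
Step 6: alpha = 0.1. fail to reject H0.

W+ = 33.5, W- = 44.5, W = min = 33.5, p = 0.665290, fail to reject H0.


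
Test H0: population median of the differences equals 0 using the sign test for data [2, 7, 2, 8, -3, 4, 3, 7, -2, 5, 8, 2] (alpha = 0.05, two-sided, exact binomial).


Step 1: Discard zero differences. Original n = 12; n_eff = number of nonzero differences = 12.
Nonzero differences (with sign): +2, +7, +2, +8, -3, +4, +3, +7, -2, +5, +8, +2
Step 2: Count signs: positive = 10, negative = 2.
Step 3: Under H0: P(positive) = 0.5, so the number of positives S ~ Bin(12, 0.5).
Step 4: Two-sided exact p-value = sum of Bin(12,0.5) probabilities at or below the observed probability = 0.038574.
Step 5: alpha = 0.05. reject H0.

n_eff = 12, pos = 10, neg = 2, p = 0.038574, reject H0.


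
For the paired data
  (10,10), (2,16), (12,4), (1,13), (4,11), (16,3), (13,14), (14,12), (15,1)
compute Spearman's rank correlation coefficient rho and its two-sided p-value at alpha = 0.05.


Step 1: Rank x and y separately (midranks; no ties here).
rank(x): 10->4, 2->2, 12->5, 1->1, 4->3, 16->9, 13->6, 14->7, 15->8
rank(y): 10->4, 16->9, 4->3, 13->7, 11->5, 3->2, 14->8, 12->6, 1->1
Step 2: d_i = R_x(i) - R_y(i); compute d_i^2.
  (4-4)^2=0, (2-9)^2=49, (5-3)^2=4, (1-7)^2=36, (3-5)^2=4, (9-2)^2=49, (6-8)^2=4, (7-6)^2=1, (8-1)^2=49
sum(d^2) = 196.
Step 3: rho = 1 - 6*196 / (9*(9^2 - 1)) = 1 - 1176/720 = -0.633333.
Step 4: Under H0, t = rho * sqrt((n-2)/(1-rho^2)) = -2.1653 ~ t(7).
Step 5: Two-sided p-value from the t-distribution with 7 df = 0.067086.
Step 6: alpha = 0.05. fail to reject H0.

rho = -0.6333, p = 0.067086, fail to reject H0 at alpha = 0.05.


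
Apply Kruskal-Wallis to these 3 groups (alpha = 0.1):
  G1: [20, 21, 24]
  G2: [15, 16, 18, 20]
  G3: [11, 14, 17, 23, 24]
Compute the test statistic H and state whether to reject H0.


Step 1: Combine all N = 12 observations and assign midranks.
sorted (value, group, rank): (11,G3,1), (14,G3,2), (15,G2,3), (16,G2,4), (17,G3,5), (18,G2,6), (20,G1,7.5), (20,G2,7.5), (21,G1,9), (23,G3,10), (24,G1,11.5), (24,G3,11.5)
Step 2: Sum ranks within each group.
R_1 = 28 (n_1 = 3)
R_2 = 20.5 (n_2 = 4)
R_3 = 29.5 (n_3 = 5)
Step 3: H = 12/(N(N+1)) * sum(R_i^2/n_i) - 3(N+1)
     = 12/(12*13) * (28^2/3 + 20.5^2/4 + 29.5^2/5) - 3*13
     = 0.076923 * 540.446 - 39
     = 2.572756.
Step 4: Ties present; correction factor C = 1 - 12/(12^3 - 12) = 0.993007. Corrected H = 2.572756 / 0.993007 = 2.590874.
Step 5: Under H0, H ~ chi^2(2); p-value = 0.273778.
Step 6: alpha = 0.1. fail to reject H0.

H = 2.5909, df = 2, p = 0.273778, fail to reject H0.


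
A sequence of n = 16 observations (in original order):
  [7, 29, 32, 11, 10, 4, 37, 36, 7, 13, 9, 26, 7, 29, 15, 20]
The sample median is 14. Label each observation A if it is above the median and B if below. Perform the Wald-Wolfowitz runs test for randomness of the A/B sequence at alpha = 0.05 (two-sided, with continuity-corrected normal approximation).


Step 1: Compute median = 14; label A = above, B = below.
Labels in order: BAABBBAABBBABAAA  (n_A = 8, n_B = 8)
Step 2: Count runs R = 8.
Step 3: Under H0 (random ordering), E[R] = 2*n_A*n_B/(n_A+n_B) + 1 = 2*8*8/16 + 1 = 9.0000.
        Var[R] = 2*n_A*n_B*(2*n_A*n_B - n_A - n_B) / ((n_A+n_B)^2 * (n_A+n_B-1)) = 14336/3840 = 3.7333.
        SD[R] = 1.9322.
Step 4: Continuity-corrected z = (R + 0.5 - E[R]) / SD[R] = (8 + 0.5 - 9.0000) / 1.9322 = -0.2588.
Step 5: Two-sided p-value via normal approximation = 2*(1 - Phi(|z|)) = 0.795809.
Step 6: alpha = 0.05. fail to reject H0.

R = 8, z = -0.2588, p = 0.795809, fail to reject H0.


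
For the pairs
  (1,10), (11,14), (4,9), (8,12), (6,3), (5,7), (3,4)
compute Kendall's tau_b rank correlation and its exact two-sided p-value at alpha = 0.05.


Step 1: Enumerate the 21 unordered pairs (i,j) with i<j and classify each by sign(x_j-x_i) * sign(y_j-y_i).
  (1,2):dx=+10,dy=+4->C; (1,3):dx=+3,dy=-1->D; (1,4):dx=+7,dy=+2->C; (1,5):dx=+5,dy=-7->D
  (1,6):dx=+4,dy=-3->D; (1,7):dx=+2,dy=-6->D; (2,3):dx=-7,dy=-5->C; (2,4):dx=-3,dy=-2->C
  (2,5):dx=-5,dy=-11->C; (2,6):dx=-6,dy=-7->C; (2,7):dx=-8,dy=-10->C; (3,4):dx=+4,dy=+3->C
  (3,5):dx=+2,dy=-6->D; (3,6):dx=+1,dy=-2->D; (3,7):dx=-1,dy=-5->C; (4,5):dx=-2,dy=-9->C
  (4,6):dx=-3,dy=-5->C; (4,7):dx=-5,dy=-8->C; (5,6):dx=-1,dy=+4->D; (5,7):dx=-3,dy=+1->D
  (6,7):dx=-2,dy=-3->C
Step 2: C = 13, D = 8, total pairs = 21.
Step 3: tau = (C - D)/(n(n-1)/2) = (13 - 8)/21 = 0.238095.
Step 4: Exact two-sided p-value (enumerate n! = 5040 permutations of y under H0): p = 0.561905.
Step 5: alpha = 0.05. fail to reject H0.

tau_b = 0.2381 (C=13, D=8), p = 0.561905, fail to reject H0.


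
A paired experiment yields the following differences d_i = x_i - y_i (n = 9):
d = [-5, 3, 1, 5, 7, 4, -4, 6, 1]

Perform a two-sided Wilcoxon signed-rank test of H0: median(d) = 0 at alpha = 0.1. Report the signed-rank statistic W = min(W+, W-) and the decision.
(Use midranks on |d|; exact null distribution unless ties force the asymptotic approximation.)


Step 1: Drop any zero differences (none here) and take |d_i|.
|d| = [5, 3, 1, 5, 7, 4, 4, 6, 1]
Step 2: Midrank |d_i| (ties get averaged ranks).
ranks: |5|->6.5, |3|->3, |1|->1.5, |5|->6.5, |7|->9, |4|->4.5, |4|->4.5, |6|->8, |1|->1.5
Step 3: Attach original signs; sum ranks with positive sign and with negative sign.
W+ = 3 + 1.5 + 6.5 + 9 + 4.5 + 8 + 1.5 = 34
W- = 6.5 + 4.5 = 11
(Check: W+ + W- = 45 should equal n(n+1)/2 = 45.)
Step 4: Test statistic W = min(W+, W-) = 11.
Step 5: Ties in |d|, so use the tie-corrected normal approximation.
        E[W] = n(n+1)/4 = 9*10/4 = 22.5.
        Tie groups: |d|=1 (t=2), |d|=4 (t=2), |d|=5 (t=2); sum(t^3 - t) = 18.
        Var[W] = n(n+1)(2n+1)/24 - sum(t^3-t)/48 = 1710/24 - 18/48 = 70.875.
        z = (W - E[W]) / sqrt(Var[W]) = (11 - 22.5) / 8.4187 = -1.3660.
        Two-sided p = 2*Phi(z) = 0.171938.
Step 6: alpha = 0.1. fail to reject H0.

W+ = 34, W- = 11, W = min = 11, p = 0.171938, fail to reject H0.


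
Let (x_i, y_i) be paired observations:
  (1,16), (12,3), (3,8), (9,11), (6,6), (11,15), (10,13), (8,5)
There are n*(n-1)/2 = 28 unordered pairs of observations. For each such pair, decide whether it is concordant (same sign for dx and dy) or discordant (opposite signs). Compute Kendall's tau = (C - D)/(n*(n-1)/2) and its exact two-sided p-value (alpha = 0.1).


Step 1: Enumerate the 28 unordered pairs (i,j) with i<j and classify each by sign(x_j-x_i) * sign(y_j-y_i).
  (1,2):dx=+11,dy=-13->D; (1,3):dx=+2,dy=-8->D; (1,4):dx=+8,dy=-5->D; (1,5):dx=+5,dy=-10->D
  (1,6):dx=+10,dy=-1->D; (1,7):dx=+9,dy=-3->D; (1,8):dx=+7,dy=-11->D; (2,3):dx=-9,dy=+5->D
  (2,4):dx=-3,dy=+8->D; (2,5):dx=-6,dy=+3->D; (2,6):dx=-1,dy=+12->D; (2,7):dx=-2,dy=+10->D
  (2,8):dx=-4,dy=+2->D; (3,4):dx=+6,dy=+3->C; (3,5):dx=+3,dy=-2->D; (3,6):dx=+8,dy=+7->C
  (3,7):dx=+7,dy=+5->C; (3,8):dx=+5,dy=-3->D; (4,5):dx=-3,dy=-5->C; (4,6):dx=+2,dy=+4->C
  (4,7):dx=+1,dy=+2->C; (4,8):dx=-1,dy=-6->C; (5,6):dx=+5,dy=+9->C; (5,7):dx=+4,dy=+7->C
  (5,8):dx=+2,dy=-1->D; (6,7):dx=-1,dy=-2->C; (6,8):dx=-3,dy=-10->C; (7,8):dx=-2,dy=-8->C
Step 2: C = 12, D = 16, total pairs = 28.
Step 3: tau = (C - D)/(n(n-1)/2) = (12 - 16)/28 = -0.142857.
Step 4: Exact two-sided p-value (enumerate n! = 40320 permutations of y under H0): p = 0.719544.
Step 5: alpha = 0.1. fail to reject H0.

tau_b = -0.1429 (C=12, D=16), p = 0.719544, fail to reject H0.


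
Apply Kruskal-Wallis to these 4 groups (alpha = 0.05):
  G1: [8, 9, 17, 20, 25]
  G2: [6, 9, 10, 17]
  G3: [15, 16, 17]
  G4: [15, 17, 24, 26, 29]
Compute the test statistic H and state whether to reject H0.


Step 1: Combine all N = 17 observations and assign midranks.
sorted (value, group, rank): (6,G2,1), (8,G1,2), (9,G1,3.5), (9,G2,3.5), (10,G2,5), (15,G3,6.5), (15,G4,6.5), (16,G3,8), (17,G1,10.5), (17,G2,10.5), (17,G3,10.5), (17,G4,10.5), (20,G1,13), (24,G4,14), (25,G1,15), (26,G4,16), (29,G4,17)
Step 2: Sum ranks within each group.
R_1 = 44 (n_1 = 5)
R_2 = 20 (n_2 = 4)
R_3 = 25 (n_3 = 3)
R_4 = 64 (n_4 = 5)
Step 3: H = 12/(N(N+1)) * sum(R_i^2/n_i) - 3(N+1)
     = 12/(17*18) * (44^2/5 + 20^2/4 + 25^2/3 + 64^2/5) - 3*18
     = 0.039216 * 1514.73 - 54
     = 5.401307.
Step 4: Ties present; correction factor C = 1 - 72/(17^3 - 17) = 0.985294. Corrected H = 5.401307 / 0.985294 = 5.481924.
Step 5: Under H0, H ~ chi^2(3); p-value = 0.139724.
Step 6: alpha = 0.05. fail to reject H0.

H = 5.4819, df = 3, p = 0.139724, fail to reject H0.


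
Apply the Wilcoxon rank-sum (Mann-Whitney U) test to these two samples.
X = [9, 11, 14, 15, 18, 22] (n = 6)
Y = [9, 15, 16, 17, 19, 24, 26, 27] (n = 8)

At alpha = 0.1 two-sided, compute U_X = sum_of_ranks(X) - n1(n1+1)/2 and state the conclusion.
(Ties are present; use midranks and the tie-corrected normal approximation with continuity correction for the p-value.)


Step 1: Combine and sort all 14 observations; assign midranks.
sorted (value, group): (9,X), (9,Y), (11,X), (14,X), (15,X), (15,Y), (16,Y), (17,Y), (18,X), (19,Y), (22,X), (24,Y), (26,Y), (27,Y)
ranks: 9->1.5, 9->1.5, 11->3, 14->4, 15->5.5, 15->5.5, 16->7, 17->8, 18->9, 19->10, 22->11, 24->12, 26->13, 27->14
Step 2: Rank sum for X: R1 = 1.5 + 3 + 4 + 5.5 + 9 + 11 = 34.
Step 3: U_X = R1 - n1(n1+1)/2 = 34 - 6*7/2 = 34 - 21 = 13.
       U_Y = n1*n2 - U_X = 48 - 13 = 35.
Step 4: Ties are present, so use the tie-corrected normal approximation (with continuity correction) for the p-value.
Step 5: p-value = 0.174295; compare to alpha = 0.1. fail to reject H0.

U_X = 13, p = 0.174295, fail to reject H0 at alpha = 0.1.


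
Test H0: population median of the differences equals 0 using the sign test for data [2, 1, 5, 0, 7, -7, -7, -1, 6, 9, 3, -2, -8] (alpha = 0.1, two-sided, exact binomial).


Step 1: Discard zero differences. Original n = 13; n_eff = number of nonzero differences = 12.
Nonzero differences (with sign): +2, +1, +5, +7, -7, -7, -1, +6, +9, +3, -2, -8
Step 2: Count signs: positive = 7, negative = 5.
Step 3: Under H0: P(positive) = 0.5, so the number of positives S ~ Bin(12, 0.5).
Step 4: Two-sided exact p-value = sum of Bin(12,0.5) probabilities at or below the observed probability = 0.774414.
Step 5: alpha = 0.1. fail to reject H0.

n_eff = 12, pos = 7, neg = 5, p = 0.774414, fail to reject H0.


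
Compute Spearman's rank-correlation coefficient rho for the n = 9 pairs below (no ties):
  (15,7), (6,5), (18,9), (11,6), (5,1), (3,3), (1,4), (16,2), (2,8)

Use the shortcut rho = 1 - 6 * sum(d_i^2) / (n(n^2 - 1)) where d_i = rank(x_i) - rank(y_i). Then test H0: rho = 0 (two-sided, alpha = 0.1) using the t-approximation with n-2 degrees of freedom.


Step 1: Rank x and y separately (midranks; no ties here).
rank(x): 15->7, 6->5, 18->9, 11->6, 5->4, 3->3, 1->1, 16->8, 2->2
rank(y): 7->7, 5->5, 9->9, 6->6, 1->1, 3->3, 4->4, 2->2, 8->8
Step 2: d_i = R_x(i) - R_y(i); compute d_i^2.
  (7-7)^2=0, (5-5)^2=0, (9-9)^2=0, (6-6)^2=0, (4-1)^2=9, (3-3)^2=0, (1-4)^2=9, (8-2)^2=36, (2-8)^2=36
sum(d^2) = 90.
Step 3: rho = 1 - 6*90 / (9*(9^2 - 1)) = 1 - 540/720 = 0.250000.
Step 4: Under H0, t = rho * sqrt((n-2)/(1-rho^2)) = 0.6831 ~ t(7).
Step 5: Two-sided p-value from the t-distribution with 7 df = 0.516490.
Step 6: alpha = 0.1. fail to reject H0.

rho = 0.2500, p = 0.516490, fail to reject H0 at alpha = 0.1.


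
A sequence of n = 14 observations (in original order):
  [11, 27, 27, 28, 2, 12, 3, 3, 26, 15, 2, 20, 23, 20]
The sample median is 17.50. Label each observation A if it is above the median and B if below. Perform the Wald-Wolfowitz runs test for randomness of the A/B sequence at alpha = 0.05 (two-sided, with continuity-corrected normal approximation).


Step 1: Compute median = 17.50; label A = above, B = below.
Labels in order: BAAABBBBABBAAA  (n_A = 7, n_B = 7)
Step 2: Count runs R = 6.
Step 3: Under H0 (random ordering), E[R] = 2*n_A*n_B/(n_A+n_B) + 1 = 2*7*7/14 + 1 = 8.0000.
        Var[R] = 2*n_A*n_B*(2*n_A*n_B - n_A - n_B) / ((n_A+n_B)^2 * (n_A+n_B-1)) = 8232/2548 = 3.2308.
        SD[R] = 1.7974.
Step 4: Continuity-corrected z = (R + 0.5 - E[R]) / SD[R] = (6 + 0.5 - 8.0000) / 1.7974 = -0.8345.
Step 5: Two-sided p-value via normal approximation = 2*(1 - Phi(|z|)) = 0.403986.
Step 6: alpha = 0.05. fail to reject H0.

R = 6, z = -0.8345, p = 0.403986, fail to reject H0.


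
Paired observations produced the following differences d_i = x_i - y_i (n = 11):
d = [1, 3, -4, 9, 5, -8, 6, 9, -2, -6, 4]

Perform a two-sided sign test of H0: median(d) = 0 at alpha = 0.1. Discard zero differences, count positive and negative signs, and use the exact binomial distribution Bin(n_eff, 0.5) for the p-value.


Step 1: Discard zero differences. Original n = 11; n_eff = number of nonzero differences = 11.
Nonzero differences (with sign): +1, +3, -4, +9, +5, -8, +6, +9, -2, -6, +4
Step 2: Count signs: positive = 7, negative = 4.
Step 3: Under H0: P(positive) = 0.5, so the number of positives S ~ Bin(11, 0.5).
Step 4: Two-sided exact p-value = sum of Bin(11,0.5) probabilities at or below the observed probability = 0.548828.
Step 5: alpha = 0.1. fail to reject H0.

n_eff = 11, pos = 7, neg = 4, p = 0.548828, fail to reject H0.


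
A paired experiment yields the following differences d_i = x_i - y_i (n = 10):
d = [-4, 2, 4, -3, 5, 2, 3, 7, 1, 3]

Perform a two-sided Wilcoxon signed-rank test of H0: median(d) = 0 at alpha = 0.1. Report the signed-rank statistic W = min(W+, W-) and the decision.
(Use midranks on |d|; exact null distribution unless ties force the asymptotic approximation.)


Step 1: Drop any zero differences (none here) and take |d_i|.
|d| = [4, 2, 4, 3, 5, 2, 3, 7, 1, 3]
Step 2: Midrank |d_i| (ties get averaged ranks).
ranks: |4|->7.5, |2|->2.5, |4|->7.5, |3|->5, |5|->9, |2|->2.5, |3|->5, |7|->10, |1|->1, |3|->5
Step 3: Attach original signs; sum ranks with positive sign and with negative sign.
W+ = 2.5 + 7.5 + 9 + 2.5 + 5 + 10 + 1 + 5 = 42.5
W- = 7.5 + 5 = 12.5
(Check: W+ + W- = 55 should equal n(n+1)/2 = 55.)
Step 4: Test statistic W = min(W+, W-) = 12.5.
Step 5: Ties in |d|, so use the tie-corrected normal approximation.
        E[W] = n(n+1)/4 = 10*11/4 = 27.5.
        Tie groups: |d|=2 (t=2), |d|=3 (t=3), |d|=4 (t=2); sum(t^3 - t) = 36.
        Var[W] = n(n+1)(2n+1)/24 - sum(t^3-t)/48 = 2310/24 - 36/48 = 95.5.
        z = (W - E[W]) / sqrt(Var[W]) = (12.5 - 27.5) / 9.7724 = -1.5349.
        Two-sided p = 2*Phi(z) = 0.124800.
Step 6: alpha = 0.1. fail to reject H0.

W+ = 42.5, W- = 12.5, W = min = 12.5, p = 0.124800, fail to reject H0.


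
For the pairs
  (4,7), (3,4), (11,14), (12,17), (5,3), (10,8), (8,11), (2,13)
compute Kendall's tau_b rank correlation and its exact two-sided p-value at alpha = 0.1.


Step 1: Enumerate the 28 unordered pairs (i,j) with i<j and classify each by sign(x_j-x_i) * sign(y_j-y_i).
  (1,2):dx=-1,dy=-3->C; (1,3):dx=+7,dy=+7->C; (1,4):dx=+8,dy=+10->C; (1,5):dx=+1,dy=-4->D
  (1,6):dx=+6,dy=+1->C; (1,7):dx=+4,dy=+4->C; (1,8):dx=-2,dy=+6->D; (2,3):dx=+8,dy=+10->C
  (2,4):dx=+9,dy=+13->C; (2,5):dx=+2,dy=-1->D; (2,6):dx=+7,dy=+4->C; (2,7):dx=+5,dy=+7->C
  (2,8):dx=-1,dy=+9->D; (3,4):dx=+1,dy=+3->C; (3,5):dx=-6,dy=-11->C; (3,6):dx=-1,dy=-6->C
  (3,7):dx=-3,dy=-3->C; (3,8):dx=-9,dy=-1->C; (4,5):dx=-7,dy=-14->C; (4,6):dx=-2,dy=-9->C
  (4,7):dx=-4,dy=-6->C; (4,8):dx=-10,dy=-4->C; (5,6):dx=+5,dy=+5->C; (5,7):dx=+3,dy=+8->C
  (5,8):dx=-3,dy=+10->D; (6,7):dx=-2,dy=+3->D; (6,8):dx=-8,dy=+5->D; (7,8):dx=-6,dy=+2->D
Step 2: C = 20, D = 8, total pairs = 28.
Step 3: tau = (C - D)/(n(n-1)/2) = (20 - 8)/28 = 0.428571.
Step 4: Exact two-sided p-value (enumerate n! = 40320 permutations of y under H0): p = 0.178869.
Step 5: alpha = 0.1. fail to reject H0.

tau_b = 0.4286 (C=20, D=8), p = 0.178869, fail to reject H0.


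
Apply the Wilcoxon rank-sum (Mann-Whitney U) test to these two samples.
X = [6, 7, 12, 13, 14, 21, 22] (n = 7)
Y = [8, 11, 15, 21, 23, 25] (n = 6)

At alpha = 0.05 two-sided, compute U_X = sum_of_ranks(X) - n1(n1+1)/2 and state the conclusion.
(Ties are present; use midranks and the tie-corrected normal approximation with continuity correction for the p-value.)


Step 1: Combine and sort all 13 observations; assign midranks.
sorted (value, group): (6,X), (7,X), (8,Y), (11,Y), (12,X), (13,X), (14,X), (15,Y), (21,X), (21,Y), (22,X), (23,Y), (25,Y)
ranks: 6->1, 7->2, 8->3, 11->4, 12->5, 13->6, 14->7, 15->8, 21->9.5, 21->9.5, 22->11, 23->12, 25->13
Step 2: Rank sum for X: R1 = 1 + 2 + 5 + 6 + 7 + 9.5 + 11 = 41.5.
Step 3: U_X = R1 - n1(n1+1)/2 = 41.5 - 7*8/2 = 41.5 - 28 = 13.5.
       U_Y = n1*n2 - U_X = 42 - 13.5 = 28.5.
Step 4: Ties are present, so use the tie-corrected normal approximation (with continuity correction) for the p-value.
Step 5: p-value = 0.316645; compare to alpha = 0.05. fail to reject H0.

U_X = 13.5, p = 0.316645, fail to reject H0 at alpha = 0.05.


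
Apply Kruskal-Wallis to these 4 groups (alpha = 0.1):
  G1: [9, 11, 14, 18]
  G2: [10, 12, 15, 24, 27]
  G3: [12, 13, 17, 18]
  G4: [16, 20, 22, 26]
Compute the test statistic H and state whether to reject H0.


Step 1: Combine all N = 17 observations and assign midranks.
sorted (value, group, rank): (9,G1,1), (10,G2,2), (11,G1,3), (12,G2,4.5), (12,G3,4.5), (13,G3,6), (14,G1,7), (15,G2,8), (16,G4,9), (17,G3,10), (18,G1,11.5), (18,G3,11.5), (20,G4,13), (22,G4,14), (24,G2,15), (26,G4,16), (27,G2,17)
Step 2: Sum ranks within each group.
R_1 = 22.5 (n_1 = 4)
R_2 = 46.5 (n_2 = 5)
R_3 = 32 (n_3 = 4)
R_4 = 52 (n_4 = 4)
Step 3: H = 12/(N(N+1)) * sum(R_i^2/n_i) - 3(N+1)
     = 12/(17*18) * (22.5^2/4 + 46.5^2/5 + 32^2/4 + 52^2/4) - 3*18
     = 0.039216 * 1491.01 - 54
     = 4.471078.
Step 4: Ties present; correction factor C = 1 - 12/(17^3 - 17) = 0.997549. Corrected H = 4.471078 / 0.997549 = 4.482064.
Step 5: Under H0, H ~ chi^2(3); p-value = 0.213896.
Step 6: alpha = 0.1. fail to reject H0.

H = 4.4821, df = 3, p = 0.213896, fail to reject H0.


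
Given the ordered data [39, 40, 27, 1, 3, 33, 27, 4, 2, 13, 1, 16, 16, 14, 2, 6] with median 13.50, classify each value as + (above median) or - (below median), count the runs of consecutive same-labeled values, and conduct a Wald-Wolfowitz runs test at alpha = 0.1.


Step 1: Compute median = 13.50; label A = above, B = below.
Labels in order: AAABBAABBBBAAABB  (n_A = 8, n_B = 8)
Step 2: Count runs R = 6.
Step 3: Under H0 (random ordering), E[R] = 2*n_A*n_B/(n_A+n_B) + 1 = 2*8*8/16 + 1 = 9.0000.
        Var[R] = 2*n_A*n_B*(2*n_A*n_B - n_A - n_B) / ((n_A+n_B)^2 * (n_A+n_B-1)) = 14336/3840 = 3.7333.
        SD[R] = 1.9322.
Step 4: Continuity-corrected z = (R + 0.5 - E[R]) / SD[R] = (6 + 0.5 - 9.0000) / 1.9322 = -1.2939.
Step 5: Two-sided p-value via normal approximation = 2*(1 - Phi(|z|)) = 0.195709.
Step 6: alpha = 0.1. fail to reject H0.

R = 6, z = -1.2939, p = 0.195709, fail to reject H0.


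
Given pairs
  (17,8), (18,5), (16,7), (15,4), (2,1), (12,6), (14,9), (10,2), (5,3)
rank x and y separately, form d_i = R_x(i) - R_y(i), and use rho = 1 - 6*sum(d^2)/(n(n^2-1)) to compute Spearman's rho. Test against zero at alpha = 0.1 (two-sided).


Step 1: Rank x and y separately (midranks; no ties here).
rank(x): 17->8, 18->9, 16->7, 15->6, 2->1, 12->4, 14->5, 10->3, 5->2
rank(y): 8->8, 5->5, 7->7, 4->4, 1->1, 6->6, 9->9, 2->2, 3->3
Step 2: d_i = R_x(i) - R_y(i); compute d_i^2.
  (8-8)^2=0, (9-5)^2=16, (7-7)^2=0, (6-4)^2=4, (1-1)^2=0, (4-6)^2=4, (5-9)^2=16, (3-2)^2=1, (2-3)^2=1
sum(d^2) = 42.
Step 3: rho = 1 - 6*42 / (9*(9^2 - 1)) = 1 - 252/720 = 0.650000.
Step 4: Under H0, t = rho * sqrt((n-2)/(1-rho^2)) = 2.2630 ~ t(7).
Step 5: Two-sided p-value from the t-distribution with 7 df = 0.058073.
Step 6: alpha = 0.1. reject H0.

rho = 0.6500, p = 0.058073, reject H0 at alpha = 0.1.


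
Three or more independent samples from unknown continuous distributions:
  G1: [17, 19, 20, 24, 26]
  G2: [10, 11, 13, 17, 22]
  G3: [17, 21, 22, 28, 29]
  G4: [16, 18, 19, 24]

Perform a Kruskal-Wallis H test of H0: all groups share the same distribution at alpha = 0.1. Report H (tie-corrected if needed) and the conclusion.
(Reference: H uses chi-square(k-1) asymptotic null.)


Step 1: Combine all N = 19 observations and assign midranks.
sorted (value, group, rank): (10,G2,1), (11,G2,2), (13,G2,3), (16,G4,4), (17,G1,6), (17,G2,6), (17,G3,6), (18,G4,8), (19,G1,9.5), (19,G4,9.5), (20,G1,11), (21,G3,12), (22,G2,13.5), (22,G3,13.5), (24,G1,15.5), (24,G4,15.5), (26,G1,17), (28,G3,18), (29,G3,19)
Step 2: Sum ranks within each group.
R_1 = 59 (n_1 = 5)
R_2 = 25.5 (n_2 = 5)
R_3 = 68.5 (n_3 = 5)
R_4 = 37 (n_4 = 4)
Step 3: H = 12/(N(N+1)) * sum(R_i^2/n_i) - 3(N+1)
     = 12/(19*20) * (59^2/5 + 25.5^2/5 + 68.5^2/5 + 37^2/4) - 3*20
     = 0.031579 * 2106.95 - 60
     = 6.535263.
Step 4: Ties present; correction factor C = 1 - 42/(19^3 - 19) = 0.993860. Corrected H = 6.535263 / 0.993860 = 6.575640.
Step 5: Under H0, H ~ chi^2(3); p-value = 0.086727.
Step 6: alpha = 0.1. reject H0.

H = 6.5756, df = 3, p = 0.086727, reject H0.
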